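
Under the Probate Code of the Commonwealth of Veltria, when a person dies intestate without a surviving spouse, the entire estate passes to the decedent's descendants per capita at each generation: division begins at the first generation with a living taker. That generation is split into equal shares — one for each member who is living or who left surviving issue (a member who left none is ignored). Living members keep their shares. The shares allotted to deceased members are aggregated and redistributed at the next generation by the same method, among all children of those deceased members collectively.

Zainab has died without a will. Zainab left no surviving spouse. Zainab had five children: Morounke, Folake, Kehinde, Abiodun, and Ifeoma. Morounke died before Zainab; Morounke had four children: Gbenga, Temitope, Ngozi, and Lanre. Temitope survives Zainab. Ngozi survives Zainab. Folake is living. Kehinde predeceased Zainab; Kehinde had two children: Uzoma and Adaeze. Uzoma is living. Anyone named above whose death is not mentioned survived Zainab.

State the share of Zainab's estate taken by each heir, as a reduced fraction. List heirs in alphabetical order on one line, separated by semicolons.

There is no surviving spouse, so the entire estate passes to Zainab's descendants per capita at each generation.
At generation 1 (Morounke, Folake, Kehinde, Abiodun, Ifeoma) there are 5 shares of (1)/5 = 1/5 each.
Living: Folake, Abiodun, and Ifeoma — each takes 1/5.
Deceased: Morounke and Kehinde. Their combined 2/5 is pooled and carried to generation 2.
At generation 2 (Gbenga, Temitope, Ngozi, Lanre, Uzoma, Adaeze) there are 6 shares of (2/5)/6 = 1/15 each.
Living: Gbenga, Temitope, Ngozi, Lanre, Uzoma, and Adaeze — each takes 1/15.

Abiodun 1/5; Adaeze 1/15; Folake 1/5; Gbenga 1/15; Ifeoma 1/5; Lanre 1/15; Ngozi 1/15; Temitope 1/15; Uzoma 1/15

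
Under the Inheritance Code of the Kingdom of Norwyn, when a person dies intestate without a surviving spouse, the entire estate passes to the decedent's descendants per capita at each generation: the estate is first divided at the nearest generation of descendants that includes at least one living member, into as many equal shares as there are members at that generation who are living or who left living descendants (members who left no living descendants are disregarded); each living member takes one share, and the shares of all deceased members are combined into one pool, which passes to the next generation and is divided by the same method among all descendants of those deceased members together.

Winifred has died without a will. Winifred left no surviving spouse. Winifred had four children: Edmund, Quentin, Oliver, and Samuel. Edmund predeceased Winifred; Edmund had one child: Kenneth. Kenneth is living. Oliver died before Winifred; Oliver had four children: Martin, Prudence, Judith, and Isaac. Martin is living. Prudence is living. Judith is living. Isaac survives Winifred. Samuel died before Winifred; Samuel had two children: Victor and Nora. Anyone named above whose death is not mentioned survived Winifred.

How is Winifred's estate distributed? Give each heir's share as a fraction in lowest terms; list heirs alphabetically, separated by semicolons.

There is no surviving spouse, so the entire estate passes to Winifred's descendants per capita at each generation.
At generation 1 (Edmund, Quentin, Oliver, Samuel) there are 4 shares of (1)/4 = 1/4 each.
Living: Quentin — each takes 1/4.
Deceased: Edmund, Oliver, and Samuel. Their combined 3/4 is pooled and carried to generation 2.
At generation 2 (Kenneth, Martin, Prudence, Judith, Isaac, Victor, Nora) there are 7 shares of (3/4)/7 = 3/28 each.
Living: Kenneth, Martin, Prudence, Judith, Isaac, Victor, and Nora — each takes 3/28.

Isaac 3/28; Judith 3/28; Kenneth 3/28; Martin 3/28; Nora 3/28; Prudence 3/28; Quentin 1/4; Victor 3/28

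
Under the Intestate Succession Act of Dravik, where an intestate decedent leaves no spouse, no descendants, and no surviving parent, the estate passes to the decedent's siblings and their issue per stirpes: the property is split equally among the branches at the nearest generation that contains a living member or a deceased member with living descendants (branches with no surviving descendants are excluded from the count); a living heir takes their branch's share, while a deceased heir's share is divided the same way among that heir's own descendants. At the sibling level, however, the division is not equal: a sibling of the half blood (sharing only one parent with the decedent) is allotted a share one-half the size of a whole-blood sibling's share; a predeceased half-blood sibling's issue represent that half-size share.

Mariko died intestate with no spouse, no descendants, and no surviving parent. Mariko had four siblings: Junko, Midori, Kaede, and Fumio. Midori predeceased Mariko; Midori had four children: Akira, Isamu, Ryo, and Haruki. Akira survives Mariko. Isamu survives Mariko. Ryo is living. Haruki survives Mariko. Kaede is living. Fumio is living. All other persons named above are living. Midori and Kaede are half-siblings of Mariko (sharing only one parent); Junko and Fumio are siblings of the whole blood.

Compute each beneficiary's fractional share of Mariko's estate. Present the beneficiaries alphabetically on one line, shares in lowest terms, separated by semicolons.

Akira 1/24; Fumio 1/3; Haruki 1/24; Isamu 1/24; Junko 1/3; Kaede 1/6; Ryo 1/24

No spouse, descendants, or parent survives, so the estate passes to Mariko's siblings per stirpes.
Half-blood siblings count for one-half the weight of whole-blood siblings at the initial division.
Dividing 1 in proportion to weights (total weight 3): Junko (weight 1) → 1/3; Midori (weight 1/2) → 1/6; Kaede (weight 1/2) → 1/6; Fumio (weight 1) → 1/3.
Junko is living and takes 1/3.
Midori predeceased; the 1/6 allotted to Midori's branch passes to Midori's issue by representation.
The 1/6 is divided into 4 equal shares of 1/24 among Akira, Isamu, Ryo, Haruki.
Akira is living and takes 1/24.
Isamu is living and takes 1/24.
Ryo is living and takes 1/24.
Haruki is living and takes 1/24.
Kaede is living and takes 1/6.
Fumio is living and takes 1/3.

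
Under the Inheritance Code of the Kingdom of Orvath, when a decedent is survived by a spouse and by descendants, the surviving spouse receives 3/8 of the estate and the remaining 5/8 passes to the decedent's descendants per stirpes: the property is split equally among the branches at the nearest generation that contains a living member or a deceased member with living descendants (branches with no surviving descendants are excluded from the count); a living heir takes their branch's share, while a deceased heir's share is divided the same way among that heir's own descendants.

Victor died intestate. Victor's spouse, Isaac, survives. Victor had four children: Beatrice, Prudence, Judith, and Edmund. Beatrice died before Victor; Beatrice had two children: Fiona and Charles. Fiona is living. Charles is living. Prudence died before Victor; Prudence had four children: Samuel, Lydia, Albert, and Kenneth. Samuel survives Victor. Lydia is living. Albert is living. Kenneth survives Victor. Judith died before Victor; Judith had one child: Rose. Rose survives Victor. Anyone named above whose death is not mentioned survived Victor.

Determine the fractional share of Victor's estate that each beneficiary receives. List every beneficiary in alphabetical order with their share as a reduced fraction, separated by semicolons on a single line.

Isaac, as surviving spouse, takes 3/8.
The remaining 5/8 passes to Victor's descendants per stirpes.
The 5/8 is divided into 4 equal shares of 5/32 among Beatrice, Prudence, Judith, Edmund.
Beatrice predeceased; the 5/32 allotted to Beatrice's branch passes to Beatrice's issue by representation.
The 5/32 is divided into 2 equal shares of 5/64 among Fiona, Charles.
Fiona is living and takes 5/64.
Charles is living and takes 5/64.
Prudence predeceased; the 5/32 allotted to Prudence's branch passes to Prudence's issue by representation.
The 5/32 is divided into 4 equal shares of 5/128 among Samuel, Lydia, Albert, Kenneth.
Samuel is living and takes 5/128.
Lydia is living and takes 5/128.
Albert is living and takes 5/128.
Kenneth is living and takes 5/128.
Judith predeceased; the 5/32 allotted to Judith's branch passes to Judith's issue by representation.
Rose is the sole taker at this level and receives the full 5/32.
Edmund is living and takes 5/32.

Albert 5/128; Charles 5/64; Edmund 5/32; Fiona 5/64; Isaac 3/8; Kenneth 5/128; Lydia 5/128; Rose 5/32; Samuel 5/128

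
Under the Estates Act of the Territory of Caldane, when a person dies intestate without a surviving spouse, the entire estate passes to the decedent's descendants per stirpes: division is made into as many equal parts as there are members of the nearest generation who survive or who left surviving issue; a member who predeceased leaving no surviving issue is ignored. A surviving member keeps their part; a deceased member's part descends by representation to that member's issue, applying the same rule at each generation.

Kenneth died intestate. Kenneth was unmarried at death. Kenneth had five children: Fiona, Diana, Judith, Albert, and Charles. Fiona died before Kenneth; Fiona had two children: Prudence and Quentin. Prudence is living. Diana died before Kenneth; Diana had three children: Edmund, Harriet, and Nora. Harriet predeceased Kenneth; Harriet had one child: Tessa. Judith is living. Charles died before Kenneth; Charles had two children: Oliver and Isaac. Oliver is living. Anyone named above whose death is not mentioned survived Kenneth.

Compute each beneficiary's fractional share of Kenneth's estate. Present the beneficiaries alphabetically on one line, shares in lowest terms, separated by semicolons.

There is no surviving spouse, so the entire estate passes to Kenneth's descendants per stirpes.
The estate is divided into 5 equal shares of 1/5 among Fiona, Diana, Judith, Albert, Charles.
Fiona predeceased; the 1/5 allotted to Fiona's branch passes to Fiona's issue by representation.
The 1/5 is divided into 2 equal shares of 1/10 among Prudence, Quentin.
Prudence is living and takes 1/10.
Quentin is living and takes 1/10.
Diana predeceased; the 1/5 allotted to Diana's branch passes to Diana's issue by representation.
The 1/5 is divided into 3 equal shares of 1/15 among Edmund, Harriet, Nora.
Edmund is living and takes 1/15.
Harriet predeceased; the 1/15 allotted to Harriet's branch passes to Harriet's issue by representation.
Tessa is the sole taker at this level and receives the full 1/15.
Nora is living and takes 1/15.
Judith is living and takes 1/5.
Albert is living and takes 1/5.
Charles predeceased; the 1/5 allotted to Charles's branch passes to Charles's issue by representation.
The 1/5 is divided into 2 equal shares of 1/10 among Oliver, Isaac.
Oliver is living and takes 1/10.
Isaac is living and takes 1/10.

Albert 1/5; Edmund 1/15; Isaac 1/10; Judith 1/5; Nora 1/15; Oliver 1/10; Prudence 1/10; Quentin 1/10; Tessa 1/15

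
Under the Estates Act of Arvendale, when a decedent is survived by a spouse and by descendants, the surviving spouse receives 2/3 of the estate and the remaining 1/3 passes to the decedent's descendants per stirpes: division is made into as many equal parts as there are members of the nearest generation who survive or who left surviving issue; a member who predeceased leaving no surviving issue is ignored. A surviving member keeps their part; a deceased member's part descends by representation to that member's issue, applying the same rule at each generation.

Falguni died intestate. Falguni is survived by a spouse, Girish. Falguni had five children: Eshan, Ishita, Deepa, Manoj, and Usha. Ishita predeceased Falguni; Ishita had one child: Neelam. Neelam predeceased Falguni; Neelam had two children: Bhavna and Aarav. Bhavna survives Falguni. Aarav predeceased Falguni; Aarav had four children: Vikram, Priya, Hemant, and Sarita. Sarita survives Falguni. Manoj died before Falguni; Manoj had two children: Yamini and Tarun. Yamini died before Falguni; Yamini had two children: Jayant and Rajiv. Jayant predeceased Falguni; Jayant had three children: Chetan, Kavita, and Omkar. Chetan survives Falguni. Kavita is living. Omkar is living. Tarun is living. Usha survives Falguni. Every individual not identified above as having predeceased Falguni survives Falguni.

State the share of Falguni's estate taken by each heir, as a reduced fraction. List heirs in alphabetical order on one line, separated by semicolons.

Bhavna 1/30; Chetan 1/180; Deepa 1/15; Eshan 1/15; Girish 2/3; Hemant 1/120; Kavita 1/180; Omkar 1/180; Priya 1/120; Rajiv 1/60; Sarita 1/120; Tarun 1/30; Usha 1/15; Vikram 1/120

Girish, as surviving spouse, takes 2/3.
The remaining 1/3 passes to Falguni's descendants per stirpes.
The 1/3 is divided into 5 equal shares of 1/15 among Eshan, Ishita, Deepa, Manoj, Usha.
Eshan is living and takes 1/15.
Ishita predeceased; the 1/15 allotted to Ishita's branch passes to Ishita's issue by representation.
Neelam's line is the sole branch at this level, so the full 1/15 passes to Neelam's issue by representation.
The 1/15 is divided into 2 equal shares of 1/30 among Bhavna, Aarav.
Bhavna is living and takes 1/30.
Aarav predeceased; the 1/30 allotted to Aarav's branch passes to Aarav's issue by representation.
The 1/30 is divided into 4 equal shares of 1/120 among Vikram, Priya, Hemant, Sarita.
Vikram is living and takes 1/120.
Priya is living and takes 1/120.
Hemant is living and takes 1/120.
Sarita is living and takes 1/120.
Deepa is living and takes 1/15.
Manoj predeceased; the 1/15 allotted to Manoj's branch passes to Manoj's issue by representation.
The 1/15 is divided into 2 equal shares of 1/30 among Yamini, Tarun.
Yamini predeceased; the 1/30 allotted to Yamini's branch passes to Yamini's issue by representation.
The 1/30 is divided into 2 equal shares of 1/60 among Jayant, Rajiv.
Jayant predeceased; the 1/60 allotted to Jayant's branch passes to Jayant's issue by representation.
The 1/60 is divided into 3 equal shares of 1/180 among Chetan, Kavita, Omkar.
Chetan is living and takes 1/180.
Kavita is living and takes 1/180.
Omkar is living and takes 1/180.
Rajiv is living and takes 1/60.
Tarun is living and takes 1/30.
Usha is living and takes 1/15.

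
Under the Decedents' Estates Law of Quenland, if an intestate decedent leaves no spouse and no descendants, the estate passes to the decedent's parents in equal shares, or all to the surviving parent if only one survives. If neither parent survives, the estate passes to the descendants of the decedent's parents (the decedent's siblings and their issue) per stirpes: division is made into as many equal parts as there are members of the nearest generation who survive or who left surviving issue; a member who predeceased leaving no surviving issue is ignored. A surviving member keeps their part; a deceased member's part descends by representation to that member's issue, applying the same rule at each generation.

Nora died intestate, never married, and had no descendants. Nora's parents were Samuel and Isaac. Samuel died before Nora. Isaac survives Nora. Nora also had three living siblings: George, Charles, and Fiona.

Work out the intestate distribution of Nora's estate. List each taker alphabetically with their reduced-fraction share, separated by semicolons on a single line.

Only one parent, Isaac, survives, so Isaac takes the entire estate. The siblings take nothing because a surviving parent has priority.

Isaac 1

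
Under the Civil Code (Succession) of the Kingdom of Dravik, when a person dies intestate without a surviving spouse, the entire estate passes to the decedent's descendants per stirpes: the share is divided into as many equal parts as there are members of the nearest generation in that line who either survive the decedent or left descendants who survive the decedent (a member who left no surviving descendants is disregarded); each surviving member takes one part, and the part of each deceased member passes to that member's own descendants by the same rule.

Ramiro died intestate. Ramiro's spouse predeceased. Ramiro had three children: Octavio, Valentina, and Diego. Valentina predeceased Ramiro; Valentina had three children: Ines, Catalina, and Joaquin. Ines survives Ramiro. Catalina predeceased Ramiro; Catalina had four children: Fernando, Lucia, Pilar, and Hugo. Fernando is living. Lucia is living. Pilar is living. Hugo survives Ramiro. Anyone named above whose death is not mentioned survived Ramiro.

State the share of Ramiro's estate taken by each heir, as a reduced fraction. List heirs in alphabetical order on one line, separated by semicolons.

There is no surviving spouse, so the entire estate passes to Ramiro's descendants per stirpes.
The estate is divided into 3 equal shares of 1/3 among Octavio, Valentina, Diego.
Octavio is living and takes 1/3.
Valentina predeceased; the 1/3 allotted to Valentina's branch passes to Valentina's issue by representation.
The 1/3 is divided into 3 equal shares of 1/9 among Ines, Catalina, Joaquin.
Ines is living and takes 1/9.
Catalina predeceased; the 1/9 allotted to Catalina's branch passes to Catalina's issue by representation.
The 1/9 is divided into 4 equal shares of 1/36 among Fernando, Lucia, Pilar, Hugo.
Fernando is living and takes 1/36.
Lucia is living and takes 1/36.
Pilar is living and takes 1/36.
Hugo is living and takes 1/36.
Joaquin is living and takes 1/9.
Diego is living and takes 1/3.

Diego 1/3; Fernando 1/36; Hugo 1/36; Ines 1/9; Joaquin 1/9; Lucia 1/36; Octavio 1/3; Pilar 1/36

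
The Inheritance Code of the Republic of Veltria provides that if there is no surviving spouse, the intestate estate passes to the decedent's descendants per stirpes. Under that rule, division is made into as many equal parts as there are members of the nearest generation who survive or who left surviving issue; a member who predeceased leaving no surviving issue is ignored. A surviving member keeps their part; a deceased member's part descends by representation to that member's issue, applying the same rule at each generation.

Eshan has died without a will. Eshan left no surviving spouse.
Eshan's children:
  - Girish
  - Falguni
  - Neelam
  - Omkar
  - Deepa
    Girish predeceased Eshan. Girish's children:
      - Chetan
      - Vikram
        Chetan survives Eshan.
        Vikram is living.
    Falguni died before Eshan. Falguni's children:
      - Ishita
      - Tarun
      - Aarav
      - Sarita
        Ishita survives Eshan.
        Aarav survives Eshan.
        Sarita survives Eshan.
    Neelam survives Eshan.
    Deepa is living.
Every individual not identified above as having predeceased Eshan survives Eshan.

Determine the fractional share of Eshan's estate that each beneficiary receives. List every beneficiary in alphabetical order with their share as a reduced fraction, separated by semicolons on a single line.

Aarav 1/20; Chetan 1/10; Deepa 1/5; Ishita 1/20; Neelam 1/5; Omkar 1/5; Sarita 1/20; Tarun 1/20; Vikram 1/10

There is no surviving spouse, so the entire estate passes to Eshan's descendants per stirpes.
The estate is divided into 5 equal shares of 1/5 among Girish, Falguni, Neelam, Omkar, Deepa.
Girish predeceased; the 1/5 allotted to Girish's branch passes to Girish's issue by representation.
The 1/5 is divided into 2 equal shares of 1/10 among Chetan, Vikram.
Chetan is living and takes 1/10.
Vikram is living and takes 1/10.
Falguni predeceased; the 1/5 allotted to Falguni's branch passes to Falguni's issue by representation.
The 1/5 is divided into 4 equal shares of 1/20 among Ishita, Tarun, Aarav, Sarita.
Ishita is living and takes 1/20.
Tarun is living and takes 1/20.
Aarav is living and takes 1/20.
Sarita is living and takes 1/20.
Neelam is living and takes 1/5.
Omkar is living and takes 1/5.
Deepa is living and takes 1/5.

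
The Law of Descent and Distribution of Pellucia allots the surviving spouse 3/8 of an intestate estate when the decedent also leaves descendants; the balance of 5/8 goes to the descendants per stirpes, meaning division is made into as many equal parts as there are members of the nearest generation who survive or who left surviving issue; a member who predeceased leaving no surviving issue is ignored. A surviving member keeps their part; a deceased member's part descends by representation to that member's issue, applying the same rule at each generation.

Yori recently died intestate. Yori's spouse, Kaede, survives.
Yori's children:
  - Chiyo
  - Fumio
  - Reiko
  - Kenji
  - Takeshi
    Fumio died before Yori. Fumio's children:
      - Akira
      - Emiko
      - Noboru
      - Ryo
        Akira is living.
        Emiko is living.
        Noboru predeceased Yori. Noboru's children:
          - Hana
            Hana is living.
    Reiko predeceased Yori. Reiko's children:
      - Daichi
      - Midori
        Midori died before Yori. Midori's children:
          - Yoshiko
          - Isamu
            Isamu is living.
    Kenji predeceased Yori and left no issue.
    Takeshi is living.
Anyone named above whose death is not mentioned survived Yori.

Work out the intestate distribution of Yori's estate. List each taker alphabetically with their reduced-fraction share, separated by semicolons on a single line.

Kaede, as surviving spouse, takes 3/8.
The remaining 5/8 passes to Yori's descendants per stirpes.
Kenji left no surviving issue, so that branch lapses and is disregarded.
The 5/8 is divided into 4 equal shares of 5/32 among Chiyo, Fumio, Reiko, Takeshi.
Chiyo is living and takes 5/32.
Fumio predeceased; the 5/32 allotted to Fumio's branch passes to Fumio's issue by representation.
The 5/32 is divided into 4 equal shares of 5/128 among Akira, Emiko, Noboru, Ryo.
Akira is living and takes 5/128.
Emiko is living and takes 5/128.
Noboru predeceased; the 5/128 allotted to Noboru's branch passes to Noboru's issue by representation.
Hana is the sole taker at this level and receives the full 5/128.
Ryo is living and takes 5/128.
Reiko predeceased; the 5/32 allotted to Reiko's branch passes to Reiko's issue by representation.
The 5/32 is divided into 2 equal shares of 5/64 among Daichi, Midori.
Daichi is living and takes 5/64.
Midori predeceased; the 5/64 allotted to Midori's branch passes to Midori's issue by representation.
The 5/64 is divided into 2 equal shares of 5/128 among Yoshiko, Isamu.
Yoshiko is living and takes 5/128.
Isamu is living and takes 5/128.
Takeshi is living and takes 5/32.

Akira 5/128; Chiyo 5/32; Daichi 5/64; Emiko 5/128; Hana 5/128; Isamu 5/128; Kaede 3/8; Ryo 5/128; Takeshi 5/32; Yoshiko 5/128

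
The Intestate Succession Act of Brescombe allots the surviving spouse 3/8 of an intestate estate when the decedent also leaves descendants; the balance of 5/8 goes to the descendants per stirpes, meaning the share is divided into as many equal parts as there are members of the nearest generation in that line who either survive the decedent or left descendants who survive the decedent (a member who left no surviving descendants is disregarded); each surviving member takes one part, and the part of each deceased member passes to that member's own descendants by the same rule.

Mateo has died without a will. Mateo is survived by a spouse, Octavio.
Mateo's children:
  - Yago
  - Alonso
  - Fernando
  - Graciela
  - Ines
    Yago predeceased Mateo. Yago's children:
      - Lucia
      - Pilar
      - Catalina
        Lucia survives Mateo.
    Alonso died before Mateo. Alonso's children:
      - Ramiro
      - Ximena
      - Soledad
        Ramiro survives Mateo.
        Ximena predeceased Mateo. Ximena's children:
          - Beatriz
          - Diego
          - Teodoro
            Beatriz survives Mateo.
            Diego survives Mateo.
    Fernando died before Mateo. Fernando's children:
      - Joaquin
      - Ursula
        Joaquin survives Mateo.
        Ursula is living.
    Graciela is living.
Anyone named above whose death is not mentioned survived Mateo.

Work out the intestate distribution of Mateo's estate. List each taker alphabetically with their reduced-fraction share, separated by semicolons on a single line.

Octavio, as surviving spouse, takes 3/8.
The remaining 5/8 passes to Mateo's descendants per stirpes.
The 5/8 is divided into 5 equal shares of 1/8 among Yago, Alonso, Fernando, Graciela, Ines.
Yago predeceased; the 1/8 allotted to Yago's branch passes to Yago's issue by representation.
The 1/8 is divided into 3 equal shares of 1/24 among Lucia, Pilar, Catalina.
Lucia is living and takes 1/24.
Pilar is living and takes 1/24.
Catalina is living and takes 1/24.
Alonso predeceased; the 1/8 allotted to Alonso's branch passes to Alonso's issue by representation.
The 1/8 is divided into 3 equal shares of 1/24 among Ramiro, Ximena, Soledad.
Ramiro is living and takes 1/24.
Ximena predeceased; the 1/24 allotted to Ximena's branch passes to Ximena's issue by representation.
The 1/24 is divided into 3 equal shares of 1/72 among Beatriz, Diego, Teodoro.
Beatriz is living and takes 1/72.
Diego is living and takes 1/72.
Teodoro is living and takes 1/72.
Soledad is living and takes 1/24.
Fernando predeceased; the 1/8 allotted to Fernando's branch passes to Fernando's issue by representation.
The 1/8 is divided into 2 equal shares of 1/16 among Joaquin, Ursula.
Joaquin is living and takes 1/16.
Ursula is living and takes 1/16.
Graciela is living and takes 1/8.
Ines is living and takes 1/8.

Beatriz 1/72; Catalina 1/24; Diego 1/72; Graciela 1/8; Ines 1/8; Joaquin 1/16; Lucia 1/24; Octavio 3/8; Pilar 1/24; Ramiro 1/24; Soledad 1/24; Teodoro 1/72; Ursula 1/16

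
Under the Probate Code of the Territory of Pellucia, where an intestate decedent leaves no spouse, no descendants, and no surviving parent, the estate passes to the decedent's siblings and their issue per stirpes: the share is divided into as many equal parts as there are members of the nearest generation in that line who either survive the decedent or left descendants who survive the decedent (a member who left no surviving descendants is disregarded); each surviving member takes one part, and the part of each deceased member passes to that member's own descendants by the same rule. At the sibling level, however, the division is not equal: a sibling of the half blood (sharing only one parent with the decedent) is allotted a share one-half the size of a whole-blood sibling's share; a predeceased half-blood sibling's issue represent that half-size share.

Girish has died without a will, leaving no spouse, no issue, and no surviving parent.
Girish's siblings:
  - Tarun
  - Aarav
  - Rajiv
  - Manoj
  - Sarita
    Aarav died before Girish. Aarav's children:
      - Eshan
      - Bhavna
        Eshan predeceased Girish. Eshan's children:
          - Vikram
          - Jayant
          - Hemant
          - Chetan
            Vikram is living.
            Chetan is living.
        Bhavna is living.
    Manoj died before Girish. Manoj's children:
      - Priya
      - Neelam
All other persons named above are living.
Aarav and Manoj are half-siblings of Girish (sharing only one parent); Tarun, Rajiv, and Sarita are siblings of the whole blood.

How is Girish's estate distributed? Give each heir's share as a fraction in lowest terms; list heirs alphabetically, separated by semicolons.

No spouse, descendants, or parent survives, so the estate passes to Girish's siblings per stirpes.
Half-blood siblings count for one-half the weight of whole-blood siblings at the initial division.
Dividing 1 in proportion to weights (total weight 4): Tarun (weight 1) → 1/4; Aarav (weight 1/2) → 1/8; Rajiv (weight 1) → 1/4; Manoj (weight 1/2) → 1/8; Sarita (weight 1) → 1/4.
Tarun is living and takes 1/4.
Aarav predeceased; the 1/8 allotted to Aarav's branch passes to Aarav's issue by representation.
The 1/8 is divided into 2 equal shares of 1/16 among Eshan, Bhavna.
Eshan predeceased; the 1/16 allotted to Eshan's branch passes to Eshan's issue by representation.
The 1/16 is divided into 4 equal shares of 1/64 among Vikram, Jayant, Hemant, Chetan.
Vikram is living and takes 1/64.
Jayant is living and takes 1/64.
Hemant is living and takes 1/64.
Chetan is living and takes 1/64.
Bhavna is living and takes 1/16.
Rajiv is living and takes 1/4.
Manoj predeceased; the 1/8 allotted to Manoj's branch passes to Manoj's issue by representation.
The 1/8 is divided into 2 equal shares of 1/16 among Priya, Neelam.
Priya is living and takes 1/16.
Neelam is living and takes 1/16.
Sarita is living and takes 1/4.

Bhavna 1/16; Chetan 1/64; Hemant 1/64; Jayant 1/64; Neelam 1/16; Priya 1/16; Rajiv 1/4; Sarita 1/4; Tarun 1/4; Vikram 1/64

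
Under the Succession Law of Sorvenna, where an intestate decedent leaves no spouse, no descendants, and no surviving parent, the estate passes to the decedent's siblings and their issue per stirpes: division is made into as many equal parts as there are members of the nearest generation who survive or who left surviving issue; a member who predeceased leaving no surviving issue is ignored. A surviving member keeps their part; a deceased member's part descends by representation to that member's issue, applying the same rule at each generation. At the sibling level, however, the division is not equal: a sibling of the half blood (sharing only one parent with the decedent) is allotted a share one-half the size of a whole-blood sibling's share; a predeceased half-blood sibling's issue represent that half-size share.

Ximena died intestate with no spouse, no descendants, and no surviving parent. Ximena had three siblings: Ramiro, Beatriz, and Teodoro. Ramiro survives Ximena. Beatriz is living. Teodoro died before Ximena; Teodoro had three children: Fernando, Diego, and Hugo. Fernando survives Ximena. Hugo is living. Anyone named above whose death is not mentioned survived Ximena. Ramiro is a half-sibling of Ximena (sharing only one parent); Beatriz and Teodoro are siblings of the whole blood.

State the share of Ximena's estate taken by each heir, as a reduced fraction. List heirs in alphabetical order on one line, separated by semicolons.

Beatriz 2/5; Diego 2/15; Fernando 2/15; Hugo 2/15; Ramiro 1/5

No spouse, descendants, or parent survives, so the estate passes to Ximena's siblings per stirpes.
Half-blood siblings count for one-half the weight of whole-blood siblings at the initial division.
Dividing 1 in proportion to weights (total weight 5/2): Ramiro (weight 1/2) → 1/5; Beatriz (weight 1) → 2/5; Teodoro (weight 1) → 2/5.
Ramiro is living and takes 1/5.
Beatriz is living and takes 2/5.
Teodoro predeceased; the 2/5 allotted to Teodoro's branch passes to Teodoro's issue by representation.
The 2/5 is divided into 3 equal shares of 2/15 among Fernando, Diego, Hugo.
Fernando is living and takes 2/15.
Diego is living and takes 2/15.
Hugo is living and takes 2/15.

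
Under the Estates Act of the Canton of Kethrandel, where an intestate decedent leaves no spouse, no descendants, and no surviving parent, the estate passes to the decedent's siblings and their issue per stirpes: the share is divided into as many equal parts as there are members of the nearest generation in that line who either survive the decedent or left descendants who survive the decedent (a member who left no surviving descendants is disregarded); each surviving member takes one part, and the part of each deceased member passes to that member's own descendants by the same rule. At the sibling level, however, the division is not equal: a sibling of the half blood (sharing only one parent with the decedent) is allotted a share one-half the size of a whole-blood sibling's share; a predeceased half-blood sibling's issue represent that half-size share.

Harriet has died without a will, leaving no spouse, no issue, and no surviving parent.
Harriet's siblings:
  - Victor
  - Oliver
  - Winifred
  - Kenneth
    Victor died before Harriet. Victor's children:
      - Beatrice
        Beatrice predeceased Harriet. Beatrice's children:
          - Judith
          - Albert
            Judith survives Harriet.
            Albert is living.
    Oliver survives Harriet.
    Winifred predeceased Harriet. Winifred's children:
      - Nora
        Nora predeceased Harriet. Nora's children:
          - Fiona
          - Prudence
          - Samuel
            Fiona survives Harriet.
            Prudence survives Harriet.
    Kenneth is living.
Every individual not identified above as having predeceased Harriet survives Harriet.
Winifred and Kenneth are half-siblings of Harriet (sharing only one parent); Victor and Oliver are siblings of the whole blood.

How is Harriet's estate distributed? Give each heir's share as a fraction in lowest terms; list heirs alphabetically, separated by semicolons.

No spouse, descendants, or parent survives, so the estate passes to Harriet's siblings per stirpes.
Half-blood siblings count for one-half the weight of whole-blood siblings at the initial division.
Dividing 1 in proportion to weights (total weight 3): Victor (weight 1) → 1/3; Oliver (weight 1) → 1/3; Winifred (weight 1/2) → 1/6; Kenneth (weight 1/2) → 1/6.
Victor predeceased; the 1/3 allotted to Victor's branch passes to Victor's issue by representation.
Beatrice's line is the sole branch at this level, so the full 1/3 passes to Beatrice's issue by representation.
The 1/3 is divided into 2 equal shares of 1/6 among Judith, Albert.
Judith is living and takes 1/6.
Albert is living and takes 1/6.
Oliver is living and takes 1/3.
Winifred predeceased; the 1/6 allotted to Winifred's branch passes to Winifred's issue by representation.
Nora's line is the sole branch at this level, so the full 1/6 passes to Nora's issue by representation.
The 1/6 is divided into 3 equal shares of 1/18 among Fiona, Prudence, Samuel.
Fiona is living and takes 1/18.
Prudence is living and takes 1/18.
Samuel is living and takes 1/18.
Kenneth is living and takes 1/6.

Albert 1/6; Fiona 1/18; Judith 1/6; Kenneth 1/6; Oliver 1/3; Prudence 1/18; Samuel 1/18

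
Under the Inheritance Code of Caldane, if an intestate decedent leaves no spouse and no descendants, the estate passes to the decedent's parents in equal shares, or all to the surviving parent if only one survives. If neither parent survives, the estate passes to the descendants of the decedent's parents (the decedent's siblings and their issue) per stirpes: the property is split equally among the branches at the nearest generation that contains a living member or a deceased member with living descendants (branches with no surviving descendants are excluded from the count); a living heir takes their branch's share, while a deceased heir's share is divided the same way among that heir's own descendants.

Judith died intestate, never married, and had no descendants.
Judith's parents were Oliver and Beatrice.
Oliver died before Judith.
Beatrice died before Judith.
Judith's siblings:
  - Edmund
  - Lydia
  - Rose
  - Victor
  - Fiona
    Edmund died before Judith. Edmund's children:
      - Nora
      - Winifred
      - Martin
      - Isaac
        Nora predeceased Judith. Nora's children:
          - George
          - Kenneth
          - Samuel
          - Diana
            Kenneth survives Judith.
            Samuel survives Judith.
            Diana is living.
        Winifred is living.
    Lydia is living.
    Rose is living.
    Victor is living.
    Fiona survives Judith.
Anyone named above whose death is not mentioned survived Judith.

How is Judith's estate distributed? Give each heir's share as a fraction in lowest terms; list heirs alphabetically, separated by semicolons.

Neither parent survives and there are no descendants, so the estate passes to Judith's siblings and their issue per stirpes.
The estate is divided into 5 equal shares of 1/5 among Edmund, Lydia, Rose, Victor, Fiona.
Edmund predeceased; the 1/5 allotted to Edmund's branch passes to Edmund's issue by representation.
The 1/5 is divided into 4 equal shares of 1/20 among Nora, Winifred, Martin, Isaac.
Nora predeceased; the 1/20 allotted to Nora's branch passes to Nora's issue by representation.
The 1/20 is divided into 4 equal shares of 1/80 among George, Kenneth, Samuel, Diana.
George is living and takes 1/80.
Kenneth is living and takes 1/80.
Samuel is living and takes 1/80.
Diana is living and takes 1/80.
Winifred is living and takes 1/20.
Martin is living and takes 1/20.
Isaac is living and takes 1/20.
Lydia is living and takes 1/5.
Rose is living and takes 1/5.
Victor is living and takes 1/5.
Fiona is living and takes 1/5.

Diana 1/80; Fiona 1/5; George 1/80; Isaac 1/20; Kenneth 1/80; Lydia 1/5; Martin 1/20; Rose 1/5; Samuel 1/80; Victor 1/5; Winifred 1/20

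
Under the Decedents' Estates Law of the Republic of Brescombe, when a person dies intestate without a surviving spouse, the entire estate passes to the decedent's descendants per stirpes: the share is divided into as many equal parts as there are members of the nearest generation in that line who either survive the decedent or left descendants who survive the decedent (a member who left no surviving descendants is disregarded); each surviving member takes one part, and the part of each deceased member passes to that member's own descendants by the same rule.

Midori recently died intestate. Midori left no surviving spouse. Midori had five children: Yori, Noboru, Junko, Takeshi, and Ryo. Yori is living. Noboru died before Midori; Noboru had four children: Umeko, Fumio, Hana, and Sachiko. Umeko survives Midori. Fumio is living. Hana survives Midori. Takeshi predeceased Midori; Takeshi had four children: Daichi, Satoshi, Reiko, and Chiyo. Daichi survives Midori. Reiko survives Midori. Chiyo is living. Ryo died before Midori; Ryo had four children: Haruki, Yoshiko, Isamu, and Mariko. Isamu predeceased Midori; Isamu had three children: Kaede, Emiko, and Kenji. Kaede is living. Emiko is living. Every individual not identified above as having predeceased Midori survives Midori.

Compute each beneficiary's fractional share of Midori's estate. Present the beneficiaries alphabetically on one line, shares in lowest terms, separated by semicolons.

There is no surviving spouse, so the entire estate passes to Midori's descendants per stirpes.
The estate is divided into 5 equal shares of 1/5 among Yori, Noboru, Junko, Takeshi, Ryo.
Yori is living and takes 1/5.
Noboru predeceased; the 1/5 allotted to Noboru's branch passes to Noboru's issue by representation.
The 1/5 is divided into 4 equal shares of 1/20 among Umeko, Fumio, Hana, Sachiko.
Umeko is living and takes 1/20.
Fumio is living and takes 1/20.
Hana is living and takes 1/20.
Sachiko is living and takes 1/20.
Junko is living and takes 1/5.
Takeshi predeceased; the 1/5 allotted to Takeshi's branch passes to Takeshi's issue by representation.
The 1/5 is divided into 4 equal shares of 1/20 among Daichi, Satoshi, Reiko, Chiyo.
Daichi is living and takes 1/20.
Satoshi is living and takes 1/20.
Reiko is living and takes 1/20.
Chiyo is living and takes 1/20.
Ryo predeceased; the 1/5 allotted to Ryo's branch passes to Ryo's issue by representation.
The 1/5 is divided into 4 equal shares of 1/20 among Haruki, Yoshiko, Isamu, Mariko.
Haruki is living and takes 1/20.
Yoshiko is living and takes 1/20.
Isamu predeceased; the 1/20 allotted to Isamu's branch passes to Isamu's issue by representation.
The 1/20 is divided into 3 equal shares of 1/60 among Kaede, Emiko, Kenji.
Kaede is living and takes 1/60.
Emiko is living and takes 1/60.
Kenji is living and takes 1/60.
Mariko is living and takes 1/20.

Chiyo 1/20; Daichi 1/20; Emiko 1/60; Fumio 1/20; Hana 1/20; Haruki 1/20; Junko 1/5; Kaede 1/60; Kenji 1/60; Mariko 1/20; Reiko 1/20; Sachiko 1/20; Satoshi 1/20; Umeko 1/20; Yori 1/5; Yoshiko 1/20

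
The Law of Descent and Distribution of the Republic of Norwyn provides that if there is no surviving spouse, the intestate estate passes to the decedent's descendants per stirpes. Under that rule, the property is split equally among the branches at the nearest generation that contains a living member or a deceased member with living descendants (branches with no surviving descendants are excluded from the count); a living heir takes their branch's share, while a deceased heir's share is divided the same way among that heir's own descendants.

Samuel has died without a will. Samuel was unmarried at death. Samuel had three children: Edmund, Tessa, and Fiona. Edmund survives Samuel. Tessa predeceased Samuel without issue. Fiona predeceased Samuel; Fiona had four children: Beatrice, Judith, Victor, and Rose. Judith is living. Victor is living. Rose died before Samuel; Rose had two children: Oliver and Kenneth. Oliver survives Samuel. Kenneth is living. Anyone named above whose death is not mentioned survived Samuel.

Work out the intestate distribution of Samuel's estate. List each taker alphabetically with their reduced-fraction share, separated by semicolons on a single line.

Beatrice 1/8; Edmund 1/2; Judith 1/8; Kenneth 1/16; Oliver 1/16; Victor 1/8

There is no surviving spouse, so the entire estate passes to Samuel's descendants per stirpes.
Tessa left no surviving issue, so that branch lapses and is disregarded.
The estate is divided into 2 equal shares of 1/2 among Edmund, Fiona.
Edmund is living and takes 1/2.
Fiona predeceased; the 1/2 allotted to Fiona's branch passes to Fiona's issue by representation.
The 1/2 is divided into 4 equal shares of 1/8 among Beatrice, Judith, Victor, Rose.
Beatrice is living and takes 1/8.
Judith is living and takes 1/8.
Victor is living and takes 1/8.
Rose predeceased; the 1/8 allotted to Rose's branch passes to Rose's issue by representation.
The 1/8 is divided into 2 equal shares of 1/16 among Oliver, Kenneth.
Oliver is living and takes 1/16.
Kenneth is living and takes 1/16.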